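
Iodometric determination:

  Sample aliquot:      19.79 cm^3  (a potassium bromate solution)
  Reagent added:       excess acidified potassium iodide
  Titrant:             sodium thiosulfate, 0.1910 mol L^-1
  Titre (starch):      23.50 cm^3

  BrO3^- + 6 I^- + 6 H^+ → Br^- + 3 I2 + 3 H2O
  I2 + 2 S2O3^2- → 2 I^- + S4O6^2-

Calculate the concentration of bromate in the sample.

n(S2O3^2-) = 0.02350 × 0.1910 = 4.489 × 10^-3 mol
n(I2) = n(S2O3^2-)/2 = 2.244 × 10^-3 mol
From the 1:3 ratio, n(BrO3^-) in the aliquot = 1/3 × 2.244 × 10^-3 = 7.481 × 10^-4 mol
[BrO3^-] = 7.481 × 10^-4 / 0.01979 = 0.03780 mol/L

0.03780 mol/L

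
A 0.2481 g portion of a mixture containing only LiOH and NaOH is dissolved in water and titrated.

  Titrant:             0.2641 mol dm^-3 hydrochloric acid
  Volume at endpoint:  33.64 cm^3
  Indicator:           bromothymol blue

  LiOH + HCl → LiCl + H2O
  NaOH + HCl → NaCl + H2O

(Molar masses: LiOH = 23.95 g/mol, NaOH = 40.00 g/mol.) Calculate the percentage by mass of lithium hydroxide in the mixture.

64.52 %

n(HCl) = 0.03364 × 0.2641 = 8.884 × 10^-3 mol
Let x = n(LiOH), y = n(NaOH).
Titrant: 1x + 1y = 8.884 × 10^-3;  mass: 23.95x + 40.00y = 0.2481
Solving, x = 6.684 × 10^-3 mol, y = 2.201 × 10^-3 mol
mass of LiOH = 6.684 × 10^-3 × 23.95 = 0.1601 g
% LiOH = 0.1601 / 0.2481 × 100 = 64.52 %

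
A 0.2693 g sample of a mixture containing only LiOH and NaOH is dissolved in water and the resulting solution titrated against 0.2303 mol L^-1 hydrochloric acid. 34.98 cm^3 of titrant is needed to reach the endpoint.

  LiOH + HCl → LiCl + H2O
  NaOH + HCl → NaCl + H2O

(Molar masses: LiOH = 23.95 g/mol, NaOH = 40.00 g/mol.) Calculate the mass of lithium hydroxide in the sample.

n(HCl) = 0.03498 × 0.2303 = 8.056 × 10^-3 mol
Let x = n(LiOH), y = n(NaOH).
Titrant: 1x + 1y = 8.056 × 10^-3;  mass: 23.95x + 40.00y = 0.2693
Solving, x = 3.298 × 10^-3 mol, y = 4.758 × 10^-3 mol
mass of LiOH = 3.298 × 10^-3 × 23.95 = 0.07899 g

0.07899 g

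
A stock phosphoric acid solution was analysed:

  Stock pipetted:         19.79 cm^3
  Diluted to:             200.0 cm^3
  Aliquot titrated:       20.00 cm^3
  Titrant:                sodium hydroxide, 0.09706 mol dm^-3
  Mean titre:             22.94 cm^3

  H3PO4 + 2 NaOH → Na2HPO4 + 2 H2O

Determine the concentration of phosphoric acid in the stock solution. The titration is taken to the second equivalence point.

n(NaOH) = 0.02294 × 0.09706 = 2.227 × 10^-3 mol
From the 1:2 ratio, n(H3PO4) in the aliquot = 1/2 × 2.227 × 10^-3 = 1.113 × 10^-3 mol
[H3PO4]_dilute = 1.113 × 10^-3 / 0.02000 = 0.05566 mol/L
Dilution factor = 200.0 / 19.79 = 10.11
[H3PO4]_stock = 0.05566 × 10.11 = 0.5625 mol/L

0.5625 mol/L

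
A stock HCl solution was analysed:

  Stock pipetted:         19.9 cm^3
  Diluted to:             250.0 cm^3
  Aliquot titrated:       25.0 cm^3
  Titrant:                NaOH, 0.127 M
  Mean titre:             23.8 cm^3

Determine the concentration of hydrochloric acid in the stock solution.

HCl + NaOH → NaCl + H2O
n(NaOH) = 0.0238 × 0.127 = 3.02 × 10^-3 mol
n(HCl) in the aliquot = 3.02 × 10^-3 mol (1:1 ratio)
[HCl]_dilute = 3.02 × 10^-3 / 0.0250 = 0.121 mol/L
Dilution factor = 250.0 / 19.9 = 12.56
[HCl]_stock = 0.121 × 12.56 = 1.52 mol/L

1.52 M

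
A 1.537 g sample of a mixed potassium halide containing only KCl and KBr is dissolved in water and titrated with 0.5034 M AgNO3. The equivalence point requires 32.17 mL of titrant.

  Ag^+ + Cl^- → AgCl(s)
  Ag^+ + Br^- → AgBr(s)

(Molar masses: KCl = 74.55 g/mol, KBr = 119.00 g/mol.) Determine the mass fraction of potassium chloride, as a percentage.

42.57 %

n(AgNO3) = 0.03217 × 0.5034 = 0.01619 mol
Let x = n(KCl), y = n(KBr).
Titrant: 1x + 1y = 0.01619;  mass: 74.55x + 119.00y = 1.537
Solving, x = 8.777 × 10^-3 mol, y = 7.418 × 10^-3 mol
mass of KCl = 8.777 × 10^-3 × 74.55 = 0.6543 g
% KCl = 0.6543 / 1.537 × 100 = 42.57 %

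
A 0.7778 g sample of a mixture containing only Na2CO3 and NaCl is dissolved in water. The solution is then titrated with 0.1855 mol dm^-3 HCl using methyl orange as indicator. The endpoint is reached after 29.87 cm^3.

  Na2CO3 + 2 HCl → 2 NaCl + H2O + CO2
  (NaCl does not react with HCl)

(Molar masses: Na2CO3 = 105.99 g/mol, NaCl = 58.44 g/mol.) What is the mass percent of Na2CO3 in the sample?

37.75 %

n(HCl) = 0.02987 × 0.1855 = 5.541 × 10^-3 mol
Let x = n(Na2CO3), y = n(NaCl).
Titrant: 2x = 5.541 × 10^-3;  mass: 105.99x + 58.44y = 0.7778
Solving, x = 2.770 × 10^-3 mol, y = 8.285 × 10^-3 mol
mass of Na2CO3 = 2.770 × 10^-3 × 105.99 = 0.2936 g
% Na2CO3 = 0.2936 / 0.7778 × 100 = 37.75 %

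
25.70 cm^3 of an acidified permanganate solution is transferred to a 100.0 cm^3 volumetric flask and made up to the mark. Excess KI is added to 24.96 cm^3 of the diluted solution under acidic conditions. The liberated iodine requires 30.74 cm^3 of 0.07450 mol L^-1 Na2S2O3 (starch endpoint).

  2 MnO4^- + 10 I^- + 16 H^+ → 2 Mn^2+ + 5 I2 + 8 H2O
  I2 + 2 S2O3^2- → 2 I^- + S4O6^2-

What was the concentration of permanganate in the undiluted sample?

0.07140 mol/L

n(S2O3^2-) = 0.03074 × 0.07450 = 2.290 × 10^-3 mol
n(I2) = n(S2O3^2-)/2 = 1.145 × 10^-3 mol
From the 2:5 ratio, n(MnO4^-) in the aliquot = 2/5 × 1.145 × 10^-3 = 4.580 × 10^-4 mol
[MnO4^-]_dilute = 4.580 × 10^-4 / 0.02496 = 0.01835 mol/L
[MnO4^-]_original = 0.01835 × 100.0/25.70 = 0.07140 mol/L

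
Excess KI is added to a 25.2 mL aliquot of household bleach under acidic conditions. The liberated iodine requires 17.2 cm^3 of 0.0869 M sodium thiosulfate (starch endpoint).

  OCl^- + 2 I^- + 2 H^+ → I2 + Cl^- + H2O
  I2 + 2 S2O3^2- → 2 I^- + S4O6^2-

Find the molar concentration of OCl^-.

n(S2O3^2-) = 0.0172 × 0.0869 = 1.49 × 10^-3 mol
n(I2) = n(S2O3^2-)/2 = 7.47 × 10^-4 mol
n(OCl^-) in the aliquot = 7.47 × 10^-4 mol (1:1 ratio)
[OCl^-] = 7.47 × 10^-4 / 0.0252 = 0.0297 mol/L

0.0297 M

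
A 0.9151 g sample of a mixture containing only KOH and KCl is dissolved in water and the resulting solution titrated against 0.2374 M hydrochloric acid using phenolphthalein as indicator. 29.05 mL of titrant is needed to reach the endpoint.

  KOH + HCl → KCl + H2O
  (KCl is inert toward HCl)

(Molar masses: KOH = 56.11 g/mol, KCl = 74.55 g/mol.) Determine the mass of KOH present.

n(HCl) = 0.02905 × 0.2374 = 6.896 × 10^-3 mol
Let x = n(KOH), y = n(KCl).
Titrant: 1x = 6.896 × 10^-3;  mass: 56.11x + 74.55y = 0.9151
Solving, x = 6.896 × 10^-3 mol, y = 7.084 × 10^-3 mol
mass of KOH = 6.896 × 10^-3 × 56.11 = 0.3870 g

0.3870 g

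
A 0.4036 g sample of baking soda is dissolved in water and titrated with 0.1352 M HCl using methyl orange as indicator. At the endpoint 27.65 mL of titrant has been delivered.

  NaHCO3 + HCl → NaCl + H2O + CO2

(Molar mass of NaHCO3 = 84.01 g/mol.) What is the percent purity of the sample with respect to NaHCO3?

77.81 %

n(HCl) = 0.02765 L × 0.1352 mol/L = 3.738 × 10^-3 mol
n(NaHCO3) = 3.738 × 10^-3 mol (1:1 ratio)
mass of NaHCO3 = 3.738 × 10^-3 × 84.01 g/mol = 0.3141 g
% NaHCO3 = 0.3141 / 0.4036 × 100 = 77.81 %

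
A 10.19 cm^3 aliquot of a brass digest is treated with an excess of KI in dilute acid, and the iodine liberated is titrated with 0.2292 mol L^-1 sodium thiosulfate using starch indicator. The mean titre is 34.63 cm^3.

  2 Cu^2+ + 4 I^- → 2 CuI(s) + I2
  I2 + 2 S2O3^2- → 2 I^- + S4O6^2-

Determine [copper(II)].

0.7789 mol/L

n(S2O3^2-) = 0.03463 × 0.2292 = 7.937 × 10^-3 mol
n(I2) = n(S2O3^2-)/2 = 3.969 × 10^-3 mol
From the 2:1 ratio, n(Cu2+) in the aliquot = 2/1 × 3.969 × 10^-3 = 7.937 × 10^-3 mol
[Cu2+] = 7.937 × 10^-3 / 0.01019 = 0.7789 mol/L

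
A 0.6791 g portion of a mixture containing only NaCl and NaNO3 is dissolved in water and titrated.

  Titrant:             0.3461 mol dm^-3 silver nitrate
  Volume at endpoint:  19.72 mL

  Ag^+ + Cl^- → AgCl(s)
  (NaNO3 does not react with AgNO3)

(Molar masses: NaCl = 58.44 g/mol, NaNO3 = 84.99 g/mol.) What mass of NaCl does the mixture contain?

n(AgNO3) = 0.01972 × 0.3461 = 6.825 × 10^-3 mol
Let x = n(NaCl), y = n(NaNO3).
Titrant: 1x = 6.825 × 10^-3;  mass: 58.44x + 84.99y = 0.6791
Solving, x = 6.825 × 10^-3 mol, y = 3.297 × 10^-3 mol
mass of NaCl = 6.825 × 10^-3 × 58.44 = 0.3989 g

0.3989 g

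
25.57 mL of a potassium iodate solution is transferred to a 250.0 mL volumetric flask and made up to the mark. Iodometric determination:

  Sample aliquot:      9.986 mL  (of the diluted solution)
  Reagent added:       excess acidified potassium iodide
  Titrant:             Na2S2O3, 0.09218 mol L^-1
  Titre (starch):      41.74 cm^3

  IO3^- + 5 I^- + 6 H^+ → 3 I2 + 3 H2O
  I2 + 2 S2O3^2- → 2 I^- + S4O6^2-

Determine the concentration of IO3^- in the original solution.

0.6278 mol/L

n(S2O3^2-) = 0.04174 × 0.09218 = 3.848 × 10^-3 mol
n(I2) = n(S2O3^2-)/2 = 1.924 × 10^-3 mol
From the 1:3 ratio, n(IO3^-) in the aliquot = 1/3 × 1.924 × 10^-3 = 6.413 × 10^-4 mol
[IO3^-]_dilute = 6.413 × 10^-4 / 0.009986 = 0.06422 mol/L
[IO3^-]_original = 0.06422 × 250.0/25.57 = 0.6278 mol/L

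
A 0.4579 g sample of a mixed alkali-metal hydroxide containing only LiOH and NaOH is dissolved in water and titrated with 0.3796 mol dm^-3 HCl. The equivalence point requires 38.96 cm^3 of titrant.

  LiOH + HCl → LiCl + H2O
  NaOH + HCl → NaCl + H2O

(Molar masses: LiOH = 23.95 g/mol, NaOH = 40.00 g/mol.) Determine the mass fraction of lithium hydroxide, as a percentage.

n(HCl) = 0.03896 × 0.3796 = 0.01479 mol
Let x = n(LiOH), y = n(NaOH).
Titrant: 1x + 1y = 0.01479;  mass: 23.95x + 40.00y = 0.4579
Solving, x = 8.328 × 10^-3 mol, y = 6.461 × 10^-3 mol
mass of LiOH = 8.328 × 10^-3 × 23.95 = 0.1995 g
% LiOH = 0.1995 / 0.4579 × 100 = 43.56 %

43.56 %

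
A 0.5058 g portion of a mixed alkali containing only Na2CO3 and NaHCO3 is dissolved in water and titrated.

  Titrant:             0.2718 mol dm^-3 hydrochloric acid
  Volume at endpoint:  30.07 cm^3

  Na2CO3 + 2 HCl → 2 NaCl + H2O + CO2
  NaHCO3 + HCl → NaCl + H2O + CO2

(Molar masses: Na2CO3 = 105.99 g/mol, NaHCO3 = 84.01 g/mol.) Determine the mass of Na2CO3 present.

n(HCl) = 0.03007 × 0.2718 = 8.173 × 10^-3 mol
Let x = n(Na2CO3), y = n(NaHCO3).
Titrant: 2x + 1y = 8.173 × 10^-3;  mass: 105.99x + 84.01y = 0.5058
Solving, x = 2.915 × 10^-3 mol, y = 2.343 × 10^-3 mol
mass of Na2CO3 = 2.915 × 10^-3 × 105.99 = 0.3090 g

0.3090 g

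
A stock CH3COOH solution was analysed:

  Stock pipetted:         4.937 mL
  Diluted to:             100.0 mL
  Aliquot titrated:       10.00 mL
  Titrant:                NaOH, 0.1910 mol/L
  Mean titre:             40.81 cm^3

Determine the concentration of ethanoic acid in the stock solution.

15.79 mol/L

CH3COOH + NaOH → CH3COONa + H2O
n(NaOH) = 0.04081 × 0.1910 = 7.795 × 10^-3 mol
n(CH3COOH) in the aliquot = 7.795 × 10^-3 mol (1:1 ratio)
[CH3COOH]_dilute = 7.795 × 10^-3 / 0.01000 = 0.7795 mol/L
Dilution factor = 100.0 / 4.937 = 20.26
[CH3COOH]_stock = 0.7795 × 20.26 = 15.79 mol/L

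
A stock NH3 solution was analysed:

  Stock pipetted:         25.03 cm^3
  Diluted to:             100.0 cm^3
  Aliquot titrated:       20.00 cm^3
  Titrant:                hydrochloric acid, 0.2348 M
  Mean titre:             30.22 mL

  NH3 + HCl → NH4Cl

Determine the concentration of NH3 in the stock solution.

1.417 M

n(HCl) = 0.03022 × 0.2348 = 7.096 × 10^-3 mol
n(NH3) in the aliquot = 7.096 × 10^-3 mol (1:1 ratio)
[NH3]_dilute = 7.096 × 10^-3 / 0.02000 = 0.3548 mol/L
Dilution factor = 100.0 / 25.03 = 3.995
[NH3]_stock = 0.3548 × 3.995 = 1.417 mol/L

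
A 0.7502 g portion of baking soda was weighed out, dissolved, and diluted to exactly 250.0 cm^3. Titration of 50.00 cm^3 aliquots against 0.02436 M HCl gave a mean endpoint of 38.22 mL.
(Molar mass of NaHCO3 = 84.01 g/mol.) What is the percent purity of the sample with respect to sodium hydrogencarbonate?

52.13 %

NaHCO3 + HCl → NaCl + H2O + CO2
n(HCl) per titration = 0.03822 × 0.02436 = 9.310 × 10^-4 mol
n(NaHCO3) in each aliquot = 9.310 × 10^-4 mol (1:1 ratio)
n(NaHCO3) in the whole flask = 9.310 × 10^-4 × 250.0/50.00 = 4.655 × 10^-3 mol
mass of NaHCO3 = 4.655 × 10^-3 × 84.01 = 0.3911 g
% NaHCO3 = 0.3911 / 0.7502 × 100 = 52.13 %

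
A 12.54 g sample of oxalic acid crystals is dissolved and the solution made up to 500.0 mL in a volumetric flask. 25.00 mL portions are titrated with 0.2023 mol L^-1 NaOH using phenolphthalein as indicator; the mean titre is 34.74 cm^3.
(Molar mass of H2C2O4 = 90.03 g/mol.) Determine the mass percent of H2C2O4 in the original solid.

50.46 %

H2C2O4 + 2 NaOH → Na2C2O4 + 2 H2O
n(NaOH) per titration = 0.03474 × 0.2023 = 7.028 × 10^-3 mol
From the 1:2 ratio, n(H2C2O4) in each aliquot = 1/2 × 7.028 × 10^-3 = 3.514 × 10^-3 mol
n(H2C2O4) in the whole flask = 3.514 × 10^-3 × 500.0/25.00 = 0.07028 mol
mass of H2C2O4 = 0.07028 × 90.03 = 6.327 g
% H2C2O4 = 6.327 / 12.54 × 100 = 50.46 %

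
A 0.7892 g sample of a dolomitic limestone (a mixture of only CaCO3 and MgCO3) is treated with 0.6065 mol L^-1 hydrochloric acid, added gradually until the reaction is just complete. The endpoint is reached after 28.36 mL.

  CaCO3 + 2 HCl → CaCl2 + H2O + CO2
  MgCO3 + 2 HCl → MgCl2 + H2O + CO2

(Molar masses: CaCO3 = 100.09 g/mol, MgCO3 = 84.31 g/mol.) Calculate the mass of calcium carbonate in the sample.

0.4067 g

n(HCl) = 0.02836 × 0.6065 = 0.01720 mol
Let x = n(CaCO3), y = n(MgCO3).
Titrant: 2x + 2y = 0.01720;  mass: 100.09x + 84.31y = 0.7892
Solving, x = 4.063 × 10^-3 mol, y = 4.537 × 10^-3 mol
mass of CaCO3 = 4.063 × 10^-3 × 100.09 = 0.4067 g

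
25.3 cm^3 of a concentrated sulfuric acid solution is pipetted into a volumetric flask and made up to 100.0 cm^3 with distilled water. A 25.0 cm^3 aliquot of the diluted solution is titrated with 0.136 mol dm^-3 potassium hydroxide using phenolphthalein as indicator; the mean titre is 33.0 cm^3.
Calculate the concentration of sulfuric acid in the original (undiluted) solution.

H2SO4 + 2 KOH → K2SO4 + 2 H2O
n(KOH) = 0.0330 × 0.136 = 4.49 × 10^-3 mol
From the 1:2 ratio, n(H2SO4) in the aliquot = 1/2 × 4.49 × 10^-3 = 2.24 × 10^-3 mol
[H2SO4]_dilute = 2.24 × 10^-3 / 0.0250 = 0.0898 mol/L
Dilution factor = 100.0 / 25.3 = 3.953
[H2SO4]_stock = 0.0898 × 3.953 = 0.355 mol/L

0.355 mol/L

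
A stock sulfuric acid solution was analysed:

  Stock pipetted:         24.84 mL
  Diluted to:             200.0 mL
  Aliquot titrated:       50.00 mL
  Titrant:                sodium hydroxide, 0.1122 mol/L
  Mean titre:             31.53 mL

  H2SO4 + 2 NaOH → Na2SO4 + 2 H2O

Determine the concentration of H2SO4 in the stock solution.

n(NaOH) = 0.03153 × 0.1122 = 3.538 × 10^-3 mol
From the 1:2 ratio, n(H2SO4) in the aliquot = 1/2 × 3.538 × 10^-3 = 1.769 × 10^-3 mol
[H2SO4]_dilute = 1.769 × 10^-3 / 0.05000 = 0.03538 mol/L
Dilution factor = 200.0 / 24.84 = 8.052
[H2SO4]_stock = 0.03538 × 8.052 = 0.2848 mol/L

0.2848 mol/L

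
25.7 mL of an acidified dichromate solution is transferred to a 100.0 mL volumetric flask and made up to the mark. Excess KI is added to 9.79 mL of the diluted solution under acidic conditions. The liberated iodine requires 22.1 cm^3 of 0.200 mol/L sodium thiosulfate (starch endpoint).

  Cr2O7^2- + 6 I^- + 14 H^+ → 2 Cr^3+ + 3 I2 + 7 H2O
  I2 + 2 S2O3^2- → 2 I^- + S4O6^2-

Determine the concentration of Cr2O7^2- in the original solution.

0.293 mol/L

n(S2O3^2-) = 0.0221 × 0.200 = 4.42 × 10^-3 mol
n(I2) = n(S2O3^2-)/2 = 2.21 × 10^-3 mol
From the 1:3 ratio, n(Cr2O7^2-) in the aliquot = 1/3 × 2.21 × 10^-3 = 7.37 × 10^-4 mol
[Cr2O7^2-]_dilute = 7.37 × 10^-4 / 0.00979 = 0.0752 mol/L
[Cr2O7^2-]_original = 0.0752 × 100.0/25.7 = 0.293 mol/L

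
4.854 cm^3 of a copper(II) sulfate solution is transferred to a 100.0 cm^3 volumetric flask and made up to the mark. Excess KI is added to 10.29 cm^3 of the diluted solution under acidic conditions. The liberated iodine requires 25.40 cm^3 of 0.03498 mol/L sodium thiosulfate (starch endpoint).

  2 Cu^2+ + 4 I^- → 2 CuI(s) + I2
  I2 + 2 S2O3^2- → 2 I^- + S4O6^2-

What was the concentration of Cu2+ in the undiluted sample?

n(S2O3^2-) = 0.02540 × 0.03498 = 8.885 × 10^-4 mol
n(I2) = n(S2O3^2-)/2 = 4.442 × 10^-4 mol
From the 2:1 ratio, n(Cu2+) in the aliquot = 2/1 × 4.442 × 10^-4 = 8.885 × 10^-4 mol
[Cu2+]_dilute = 8.885 × 10^-4 / 0.01029 = 0.08635 mol/L
[Cu2+]_original = 0.08635 × 100.0/4.854 = 1.779 mol/L

1.779 mol/L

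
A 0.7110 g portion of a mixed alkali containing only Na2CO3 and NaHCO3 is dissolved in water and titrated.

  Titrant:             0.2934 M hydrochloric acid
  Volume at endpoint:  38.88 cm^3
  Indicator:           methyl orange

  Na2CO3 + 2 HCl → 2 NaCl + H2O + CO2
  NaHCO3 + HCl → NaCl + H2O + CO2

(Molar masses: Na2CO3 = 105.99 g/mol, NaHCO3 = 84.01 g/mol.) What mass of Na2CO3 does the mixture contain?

n(HCl) = 0.03888 × 0.2934 = 0.01141 mol
Let x = n(Na2CO3), y = n(NaHCO3).
Titrant: 2x + 1y = 0.01141;  mass: 105.99x + 84.01y = 0.7110
Solving, x = 3.987 × 10^-3 mol, y = 3.433 × 10^-3 mol
mass of Na2CO3 = 3.987 × 10^-3 × 105.99 = 0.4226 g

0.4226 g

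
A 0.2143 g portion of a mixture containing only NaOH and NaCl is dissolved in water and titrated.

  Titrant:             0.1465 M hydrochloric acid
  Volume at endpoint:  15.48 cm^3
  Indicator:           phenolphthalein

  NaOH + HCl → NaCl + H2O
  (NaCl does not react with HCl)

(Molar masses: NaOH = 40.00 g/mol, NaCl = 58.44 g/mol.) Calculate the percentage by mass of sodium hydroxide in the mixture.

n(HCl) = 0.01548 × 0.1465 = 2.268 × 10^-3 mol
Let x = n(NaOH), y = n(NaCl).
Titrant: 1x = 2.268 × 10^-3;  mass: 40.00x + 58.44y = 0.2143
Solving, x = 2.268 × 10^-3 mol, y = 2.115 × 10^-3 mol
mass of NaOH = 2.268 × 10^-3 × 40.00 = 0.09071 g
% NaOH = 0.09071 / 0.2143 × 100 = 42.33 %

42.33 %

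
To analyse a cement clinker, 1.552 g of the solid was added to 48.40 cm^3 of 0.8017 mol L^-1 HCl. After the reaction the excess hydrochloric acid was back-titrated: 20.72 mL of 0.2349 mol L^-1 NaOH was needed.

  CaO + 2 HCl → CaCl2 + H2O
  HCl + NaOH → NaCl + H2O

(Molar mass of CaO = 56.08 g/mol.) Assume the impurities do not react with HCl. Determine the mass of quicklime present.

n(HCl) added = 0.04840 × 0.8017 = 0.03880 mol
n(NaOH) used in back-titration = 0.02072 × 0.2349 = 4.867 × 10^-3 mol
n(HCl) left over = 4.867 × 10^-3 mol (1:1 ratio)
n(HCl) consumed by analyte = 0.03880 − 4.867 × 10^-3 = 0.03394 mol
From the 1:2 ratio, n(CaO) = 1/2 × 0.03394 = 0.01697 mol
mass of CaO = 0.01697 × 56.08 = 0.9515 g

0.9515 g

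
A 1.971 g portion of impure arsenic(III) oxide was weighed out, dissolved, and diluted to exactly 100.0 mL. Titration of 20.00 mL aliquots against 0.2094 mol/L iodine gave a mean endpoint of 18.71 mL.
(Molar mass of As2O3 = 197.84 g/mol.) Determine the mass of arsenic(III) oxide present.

1.938 g

As2O3 + 2 I2 + 2 H2O → As2O5 + 4 HI
n(I2) per titration = 0.01871 × 0.2094 = 3.918 × 10^-3 mol
From the 1:2 ratio, n(As2O3) in each aliquot = 1/2 × 3.918 × 10^-3 = 1.959 × 10^-3 mol
n(As2O3) in the whole flask = 1.959 × 10^-3 × 100.0/20.00 = 9.795 × 10^-3 mol
mass of As2O3 = 9.795 × 10^-3 × 197.84 = 1.938 g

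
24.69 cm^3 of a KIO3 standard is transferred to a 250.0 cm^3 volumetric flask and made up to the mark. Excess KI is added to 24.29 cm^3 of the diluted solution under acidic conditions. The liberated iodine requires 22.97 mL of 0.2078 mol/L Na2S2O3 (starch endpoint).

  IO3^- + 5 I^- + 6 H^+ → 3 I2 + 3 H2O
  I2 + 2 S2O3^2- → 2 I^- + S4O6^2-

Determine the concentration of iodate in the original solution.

n(S2O3^2-) = 0.02297 × 0.2078 = 4.773 × 10^-3 mol
n(I2) = n(S2O3^2-)/2 = 2.387 × 10^-3 mol
From the 1:3 ratio, n(IO3^-) in the aliquot = 1/3 × 2.387 × 10^-3 = 7.955 × 10^-4 mol
[IO3^-]_dilute = 7.955 × 10^-4 / 0.02429 = 0.03275 mol/L
[IO3^-]_original = 0.03275 × 250.0/24.69 = 0.3316 mol/L

0.3316 mol/L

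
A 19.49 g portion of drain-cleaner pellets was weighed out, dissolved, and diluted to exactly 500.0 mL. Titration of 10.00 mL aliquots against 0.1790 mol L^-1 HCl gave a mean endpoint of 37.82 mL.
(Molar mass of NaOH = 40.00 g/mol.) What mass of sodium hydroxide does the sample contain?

NaOH + HCl → NaCl + H2O
n(HCl) per titration = 0.03782 × 0.1790 = 6.770 × 10^-3 mol
n(NaOH) in each aliquot = 6.770 × 10^-3 mol (1:1 ratio)
n(NaOH) in the whole flask = 6.770 × 10^-3 × 500.0/10.00 = 0.3385 mol
mass of NaOH = 0.3385 × 40.00 = 13.54 g

13.54 g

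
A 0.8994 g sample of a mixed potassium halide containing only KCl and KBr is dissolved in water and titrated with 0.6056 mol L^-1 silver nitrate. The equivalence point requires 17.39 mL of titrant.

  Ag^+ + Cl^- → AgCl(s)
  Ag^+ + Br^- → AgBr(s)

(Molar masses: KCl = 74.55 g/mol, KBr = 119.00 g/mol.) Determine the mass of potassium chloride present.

n(AgNO3) = 0.01739 × 0.6056 = 0.01053 mol
Let x = n(KCl), y = n(KBr).
Titrant: 1x + 1y = 0.01053;  mass: 74.55x + 119.00y = 0.8994
Solving, x = 7.960 × 10^-3 mol, y = 2.571 × 10^-3 mol
mass of KCl = 7.960 × 10^-3 × 74.55 = 0.5934 g

0.5934 g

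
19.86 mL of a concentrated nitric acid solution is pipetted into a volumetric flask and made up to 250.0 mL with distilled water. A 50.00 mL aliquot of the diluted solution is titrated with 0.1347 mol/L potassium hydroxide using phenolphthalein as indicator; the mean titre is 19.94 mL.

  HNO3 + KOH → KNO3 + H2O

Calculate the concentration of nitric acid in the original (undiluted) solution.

n(KOH) = 0.01994 × 0.1347 = 2.686 × 10^-3 mol
n(HNO3) in the aliquot = 2.686 × 10^-3 mol (1:1 ratio)
[HNO3]_dilute = 2.686 × 10^-3 / 0.05000 = 0.05372 mol/L
Dilution factor = 250.0 / 19.86 = 12.59
[HNO3]_stock = 0.05372 × 12.59 = 0.6762 mol/L

0.6762 mol/L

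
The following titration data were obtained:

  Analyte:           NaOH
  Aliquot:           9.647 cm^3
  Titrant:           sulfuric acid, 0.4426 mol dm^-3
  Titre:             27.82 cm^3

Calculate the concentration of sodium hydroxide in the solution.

2 NaOH + H2SO4 → Na2SO4 + 2 H2O
n(H2SO4) = 0.02782 L × 0.4426 mol/L = 0.01231 mol
From the 2:1 mole ratio, n(NaOH) = 2/1 × 0.01231 = 0.02463 mol
[NaOH] = 0.02463 mol / 0.009647 L = 2.553 mol/L

2.553 mol/L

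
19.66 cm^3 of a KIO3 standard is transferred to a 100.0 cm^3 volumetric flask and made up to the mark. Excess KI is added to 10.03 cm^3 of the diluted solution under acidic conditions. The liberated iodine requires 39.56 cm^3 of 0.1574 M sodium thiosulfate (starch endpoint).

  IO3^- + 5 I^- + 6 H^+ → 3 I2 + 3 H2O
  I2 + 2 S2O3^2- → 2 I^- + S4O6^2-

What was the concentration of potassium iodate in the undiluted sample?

n(S2O3^2-) = 0.03956 × 0.1574 = 6.227 × 10^-3 mol
n(I2) = n(S2O3^2-)/2 = 3.113 × 10^-3 mol
From the 1:3 ratio, n(IO3^-) in the aliquot = 1/3 × 3.113 × 10^-3 = 1.038 × 10^-3 mol
[IO3^-]_dilute = 1.038 × 10^-3 / 0.01003 = 0.1035 mol/L
[IO3^-]_original = 0.1035 × 100.0/19.66 = 0.5263 mol/L

0.5263 M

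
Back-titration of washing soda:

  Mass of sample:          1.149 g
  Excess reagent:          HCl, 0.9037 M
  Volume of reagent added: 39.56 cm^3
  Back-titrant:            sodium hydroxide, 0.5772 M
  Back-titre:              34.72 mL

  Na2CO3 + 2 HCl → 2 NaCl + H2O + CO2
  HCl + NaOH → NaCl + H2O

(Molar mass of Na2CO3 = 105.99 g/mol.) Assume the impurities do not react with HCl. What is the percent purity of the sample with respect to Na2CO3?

n(HCl) added = 0.03956 × 0.9037 = 0.03575 mol
n(NaOH) used in back-titration = 0.03472 × 0.5772 = 0.02004 mol
n(HCl) left over = 0.02004 mol (1:1 ratio)
n(HCl) consumed by analyte = 0.03575 − 0.02004 = 0.01571 mol
From the 1:2 ratio, n(Na2CO3) = 1/2 × 0.01571 = 7.855 × 10^-3 mol
mass of Na2CO3 = 7.855 × 10^-3 × 105.99 = 0.8326 g
% Na2CO3 = 0.8326 / 1.149 × 100 = 72.46 %

72.46 %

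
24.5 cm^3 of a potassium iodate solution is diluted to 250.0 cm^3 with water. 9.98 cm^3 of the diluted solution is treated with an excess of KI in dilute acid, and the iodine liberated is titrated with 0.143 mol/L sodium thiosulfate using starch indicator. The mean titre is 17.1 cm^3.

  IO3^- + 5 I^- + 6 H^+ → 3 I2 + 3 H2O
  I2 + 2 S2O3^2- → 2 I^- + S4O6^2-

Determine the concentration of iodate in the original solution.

n(S2O3^2-) = 0.0171 × 0.143 = 2.45 × 10^-3 mol
n(I2) = n(S2O3^2-)/2 = 1.22 × 10^-3 mol
From the 1:3 ratio, n(IO3^-) in the aliquot = 1/3 × 1.22 × 10^-3 = 4.08 × 10^-4 mol
[IO3^-]_dilute = 4.08 × 10^-4 / 0.00998 = 0.0408 mol/L
[IO3^-]_original = 0.0408 × 250.0/24.5 = 0.417 mol/L

0.417 mol/L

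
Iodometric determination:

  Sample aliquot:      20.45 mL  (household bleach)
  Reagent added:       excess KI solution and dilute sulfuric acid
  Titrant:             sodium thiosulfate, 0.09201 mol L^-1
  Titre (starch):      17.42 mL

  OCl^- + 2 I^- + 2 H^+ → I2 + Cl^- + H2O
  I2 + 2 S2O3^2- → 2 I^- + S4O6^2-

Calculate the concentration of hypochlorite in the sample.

n(S2O3^2-) = 0.01742 × 0.09201 = 1.603 × 10^-3 mol
n(I2) = n(S2O3^2-)/2 = 8.014 × 10^-4 mol
n(OCl^-) in the aliquot = 8.014 × 10^-4 mol (1:1 ratio)
[OCl^-] = 8.014 × 10^-4 / 0.02045 = 0.03919 mol/L

0.03919 mol/L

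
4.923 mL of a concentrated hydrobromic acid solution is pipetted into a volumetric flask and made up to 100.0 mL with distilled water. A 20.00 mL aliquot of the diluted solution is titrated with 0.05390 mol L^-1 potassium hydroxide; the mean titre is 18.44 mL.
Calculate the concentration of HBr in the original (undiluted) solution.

1.009 mol/L

HBr + KOH → KBr + H2O
n(KOH) = 0.01844 × 0.05390 = 9.939 × 10^-4 mol
n(HBr) in the aliquot = 9.939 × 10^-4 mol (1:1 ratio)
[HBr]_dilute = 9.939 × 10^-4 / 0.02000 = 0.04970 mol/L
Dilution factor = 100.0 / 4.923 = 20.31
[HBr]_stock = 0.04970 × 20.31 = 1.009 mol/L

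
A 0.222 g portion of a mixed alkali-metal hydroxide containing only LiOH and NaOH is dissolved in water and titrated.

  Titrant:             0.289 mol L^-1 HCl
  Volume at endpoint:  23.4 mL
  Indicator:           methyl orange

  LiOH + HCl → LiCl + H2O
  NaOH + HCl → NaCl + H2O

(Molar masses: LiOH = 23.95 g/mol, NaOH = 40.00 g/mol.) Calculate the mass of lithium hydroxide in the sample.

n(HCl) = 0.0234 × 0.289 = 6.76 × 10^-3 mol
Let x = n(LiOH), y = n(NaOH).
Titrant: 1x + 1y = 6.76 × 10^-3;  mass: 23.95x + 40.00y = 0.222
Solving, x = 3.02 × 10^-3 mol, y = 3.74 × 10^-3 mol
mass of LiOH = 3.02 × 10^-3 × 23.95 = 0.0724 g

0.0724 g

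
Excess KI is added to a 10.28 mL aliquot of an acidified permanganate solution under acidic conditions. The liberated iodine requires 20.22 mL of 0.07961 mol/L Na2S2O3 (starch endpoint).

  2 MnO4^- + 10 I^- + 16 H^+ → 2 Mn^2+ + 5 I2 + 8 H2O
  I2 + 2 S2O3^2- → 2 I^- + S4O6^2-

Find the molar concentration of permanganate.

0.03132 mol/L

n(S2O3^2-) = 0.02022 × 0.07961 = 1.610 × 10^-3 mol
n(I2) = n(S2O3^2-)/2 = 8.049 × 10^-4 mol
From the 2:5 ratio, n(MnO4^-) in the aliquot = 2/5 × 8.049 × 10^-4 = 3.219 × 10^-4 mol
[MnO4^-] = 3.219 × 10^-4 / 0.01028 = 0.03132 mol/L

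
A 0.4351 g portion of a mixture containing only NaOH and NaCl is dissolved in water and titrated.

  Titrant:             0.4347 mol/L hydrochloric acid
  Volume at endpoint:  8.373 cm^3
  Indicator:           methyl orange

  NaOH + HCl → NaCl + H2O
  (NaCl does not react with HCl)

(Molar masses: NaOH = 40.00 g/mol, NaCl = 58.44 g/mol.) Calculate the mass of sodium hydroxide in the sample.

n(HCl) = 0.008373 × 0.4347 = 3.640 × 10^-3 mol
Let x = n(NaOH), y = n(NaCl).
Titrant: 1x = 3.640 × 10^-3;  mass: 40.00x + 58.44y = 0.4351
Solving, x = 3.640 × 10^-3 mol, y = 4.954 × 10^-3 mol
mass of NaOH = 3.640 × 10^-3 × 40.00 = 0.1456 g

0.1456 g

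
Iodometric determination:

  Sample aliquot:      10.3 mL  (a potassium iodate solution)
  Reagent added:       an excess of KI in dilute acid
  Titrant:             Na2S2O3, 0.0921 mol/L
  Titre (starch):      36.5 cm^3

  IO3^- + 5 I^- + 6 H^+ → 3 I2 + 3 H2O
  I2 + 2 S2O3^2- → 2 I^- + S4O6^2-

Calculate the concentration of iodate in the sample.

n(S2O3^2-) = 0.0365 × 0.0921 = 3.36 × 10^-3 mol
n(I2) = n(S2O3^2-)/2 = 1.68 × 10^-3 mol
From the 1:3 ratio, n(IO3^-) in the aliquot = 1/3 × 1.68 × 10^-3 = 5.60 × 10^-4 mol
[IO3^-] = 5.60 × 10^-4 / 0.0103 = 0.0544 mol/L

0.0544 mol/L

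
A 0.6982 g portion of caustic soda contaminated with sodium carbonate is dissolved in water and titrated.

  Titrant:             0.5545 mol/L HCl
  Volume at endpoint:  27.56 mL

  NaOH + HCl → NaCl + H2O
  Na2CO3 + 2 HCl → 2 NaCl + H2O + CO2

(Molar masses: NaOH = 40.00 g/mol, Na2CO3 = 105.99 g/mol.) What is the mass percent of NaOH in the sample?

49.23 %

n(HCl) = 0.02756 × 0.5545 = 0.01528 mol
Let x = n(NaOH), y = n(Na2CO3).
Titrant: 1x + 2y = 0.01528;  mass: 40.00x + 105.99y = 0.6982
Solving, x = 8.593 × 10^-3 mol, y = 3.344 × 10^-3 mol
mass of NaOH = 8.593 × 10^-3 × 40.00 = 0.3437 g
% NaOH = 0.3437 / 0.6982 × 100 = 49.23 %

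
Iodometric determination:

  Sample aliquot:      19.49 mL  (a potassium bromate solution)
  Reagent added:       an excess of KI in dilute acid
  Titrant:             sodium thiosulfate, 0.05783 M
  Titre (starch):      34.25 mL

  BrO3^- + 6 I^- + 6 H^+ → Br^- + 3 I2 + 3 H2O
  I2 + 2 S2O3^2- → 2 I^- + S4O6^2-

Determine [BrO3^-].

n(S2O3^2-) = 0.03425 × 0.05783 = 1.981 × 10^-3 mol
n(I2) = n(S2O3^2-)/2 = 9.903 × 10^-4 mol
From the 1:3 ratio, n(BrO3^-) in the aliquot = 1/3 × 9.903 × 10^-4 = 3.301 × 10^-4 mol
[BrO3^-] = 3.301 × 10^-4 / 0.01949 = 0.01694 mol/L

0.01694 M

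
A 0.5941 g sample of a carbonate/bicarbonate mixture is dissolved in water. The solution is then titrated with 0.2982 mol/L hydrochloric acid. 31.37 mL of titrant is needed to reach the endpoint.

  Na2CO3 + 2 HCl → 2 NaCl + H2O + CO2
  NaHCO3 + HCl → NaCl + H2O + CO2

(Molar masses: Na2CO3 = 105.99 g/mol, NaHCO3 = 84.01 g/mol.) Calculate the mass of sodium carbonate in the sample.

0.3277 g

n(HCl) = 0.03137 × 0.2982 = 9.355 × 10^-3 mol
Let x = n(Na2CO3), y = n(NaHCO3).
Titrant: 2x + 1y = 9.355 × 10^-3;  mass: 105.99x + 84.01y = 0.5941
Solving, x = 3.092 × 10^-3 mol, y = 3.171 × 10^-3 mol
mass of Na2CO3 = 3.092 × 10^-3 × 105.99 = 0.3277 g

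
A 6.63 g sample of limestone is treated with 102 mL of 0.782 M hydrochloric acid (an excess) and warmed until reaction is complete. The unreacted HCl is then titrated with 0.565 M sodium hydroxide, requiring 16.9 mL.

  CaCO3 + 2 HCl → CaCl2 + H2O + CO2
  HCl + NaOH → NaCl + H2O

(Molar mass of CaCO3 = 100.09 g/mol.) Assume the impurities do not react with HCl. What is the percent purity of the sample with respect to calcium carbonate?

53.0 %

n(HCl) added = 0.102 × 0.782 = 0.0798 mol
n(NaOH) used in back-titration = 0.0169 × 0.565 = 9.55 × 10^-3 mol
n(HCl) left over = 9.55 × 10^-3 mol (1:1 ratio)
n(HCl) consumed by analyte = 0.0798 − 9.55 × 10^-3 = 0.0702 mol
From the 1:2 ratio, n(CaCO3) = 1/2 × 0.0702 = 0.0351 mol
mass of CaCO3 = 0.0351 × 100.09 = 3.51 g
% CaCO3 = 3.51 / 6.63 × 100 = 53.0 %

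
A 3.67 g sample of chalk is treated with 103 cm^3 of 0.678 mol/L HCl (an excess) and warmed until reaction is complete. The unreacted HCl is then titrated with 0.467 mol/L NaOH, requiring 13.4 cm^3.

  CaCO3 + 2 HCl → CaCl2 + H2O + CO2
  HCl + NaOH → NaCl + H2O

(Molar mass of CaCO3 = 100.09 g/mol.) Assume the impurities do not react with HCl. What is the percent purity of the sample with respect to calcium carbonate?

n(HCl) added = 0.103 × 0.678 = 0.0698 mol
n(NaOH) used in back-titration = 0.0134 × 0.467 = 6.26 × 10^-3 mol
n(HCl) left over = 6.26 × 10^-3 mol (1:1 ratio)
n(HCl) consumed by analyte = 0.0698 − 6.26 × 10^-3 = 0.0636 mol
From the 1:2 ratio, n(CaCO3) = 1/2 × 0.0636 = 0.0318 mol
mass of CaCO3 = 0.0318 × 100.09 = 3.18 g
% CaCO3 = 3.18 / 3.67 × 100 = 86.7 %

86.7 %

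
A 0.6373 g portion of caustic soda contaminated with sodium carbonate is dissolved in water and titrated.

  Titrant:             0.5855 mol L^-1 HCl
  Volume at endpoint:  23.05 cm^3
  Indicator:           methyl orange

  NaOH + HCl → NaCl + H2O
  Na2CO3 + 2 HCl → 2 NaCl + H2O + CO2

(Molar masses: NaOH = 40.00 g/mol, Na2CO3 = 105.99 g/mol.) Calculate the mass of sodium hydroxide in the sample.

0.2398 g

n(HCl) = 0.02305 × 0.5855 = 0.01350 mol
Let x = n(NaOH), y = n(Na2CO3).
Titrant: 1x + 2y = 0.01350;  mass: 40.00x + 105.99y = 0.6373
Solving, x = 5.995 × 10^-3 mol, y = 3.750 × 10^-3 mol
mass of NaOH = 5.995 × 10^-3 × 40.00 = 0.2398 g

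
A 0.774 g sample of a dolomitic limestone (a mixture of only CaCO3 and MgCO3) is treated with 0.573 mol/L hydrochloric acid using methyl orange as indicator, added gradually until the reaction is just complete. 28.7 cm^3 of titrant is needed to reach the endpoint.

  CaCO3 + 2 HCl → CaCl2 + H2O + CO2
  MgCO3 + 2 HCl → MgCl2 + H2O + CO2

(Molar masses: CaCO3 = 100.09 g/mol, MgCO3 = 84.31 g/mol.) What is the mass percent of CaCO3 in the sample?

n(HCl) = 0.0287 × 0.573 = 0.0164 mol
Let x = n(CaCO3), y = n(MgCO3).
Titrant: 2x + 2y = 0.0164;  mass: 100.09x + 84.31y = 0.774
Solving, x = 5.12 × 10^-3 mol, y = 3.10 × 10^-3 mol
mass of CaCO3 = 5.12 × 10^-3 × 100.09 = 0.512 g
% CaCO3 = 0.512 / 0.774 × 100 = 66.2 %

66.2 %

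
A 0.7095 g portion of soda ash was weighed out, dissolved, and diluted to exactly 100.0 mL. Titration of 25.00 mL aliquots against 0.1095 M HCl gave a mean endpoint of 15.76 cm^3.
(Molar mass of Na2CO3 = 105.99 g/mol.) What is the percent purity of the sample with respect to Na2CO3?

Na2CO3 + 2 HCl → 2 NaCl + H2O + CO2
n(HCl) per titration = 0.01576 × 0.1095 = 1.726 × 10^-3 mol
From the 1:2 ratio, n(Na2CO3) in each aliquot = 1/2 × 1.726 × 10^-3 = 8.629 × 10^-4 mol
n(Na2CO3) in the whole flask = 8.629 × 10^-4 × 100.0/25.00 = 3.451 × 10^-3 mol
mass of Na2CO3 = 3.451 × 10^-3 × 105.99 = 0.3658 g
% Na2CO3 = 0.3658 / 0.7095 × 100 = 51.56 %

51.56 %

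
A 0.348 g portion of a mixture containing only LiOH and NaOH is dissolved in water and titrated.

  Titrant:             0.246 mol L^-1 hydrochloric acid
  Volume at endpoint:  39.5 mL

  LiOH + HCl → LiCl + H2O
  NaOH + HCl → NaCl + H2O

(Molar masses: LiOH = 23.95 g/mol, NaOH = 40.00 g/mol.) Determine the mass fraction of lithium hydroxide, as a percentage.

17.4 %

n(HCl) = 0.0395 × 0.246 = 9.72 × 10^-3 mol
Let x = n(LiOH), y = n(NaOH).
Titrant: 1x + 1y = 9.72 × 10^-3;  mass: 23.95x + 40.00y = 0.348
Solving, x = 2.53 × 10^-3 mol, y = 7.18 × 10^-3 mol
mass of LiOH = 2.53 × 10^-3 × 23.95 = 0.0607 g
% LiOH = 0.0607 / 0.348 × 100 = 17.4 %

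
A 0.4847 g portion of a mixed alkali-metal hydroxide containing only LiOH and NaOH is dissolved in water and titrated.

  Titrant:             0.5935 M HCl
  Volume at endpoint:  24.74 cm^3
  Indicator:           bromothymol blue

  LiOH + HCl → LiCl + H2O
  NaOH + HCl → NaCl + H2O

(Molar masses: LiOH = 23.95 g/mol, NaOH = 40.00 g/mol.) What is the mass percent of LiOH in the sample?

n(HCl) = 0.02474 × 0.5935 = 0.01468 mol
Let x = n(LiOH), y = n(NaOH).
Titrant: 1x + 1y = 0.01468;  mass: 23.95x + 40.00y = 0.4847
Solving, x = 6.394 × 10^-3 mol, y = 8.289 × 10^-3 mol
mass of LiOH = 6.394 × 10^-3 × 23.95 = 0.1531 g
% LiOH = 0.1531 / 0.4847 × 100 = 31.60 %

31.60 %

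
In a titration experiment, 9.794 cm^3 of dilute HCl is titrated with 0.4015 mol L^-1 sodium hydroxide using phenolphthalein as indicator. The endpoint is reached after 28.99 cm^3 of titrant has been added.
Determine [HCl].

HCl + NaOH → NaCl + H2O
n(NaOH) = 0.02899 L × 0.4015 mol/L = 0.01164 mol
n(HCl) = 0.01164 mol (1:1 mole ratio)
[HCl] = 0.01164 mol / 0.009794 L = 1.188 mol/L

1.188 mol/L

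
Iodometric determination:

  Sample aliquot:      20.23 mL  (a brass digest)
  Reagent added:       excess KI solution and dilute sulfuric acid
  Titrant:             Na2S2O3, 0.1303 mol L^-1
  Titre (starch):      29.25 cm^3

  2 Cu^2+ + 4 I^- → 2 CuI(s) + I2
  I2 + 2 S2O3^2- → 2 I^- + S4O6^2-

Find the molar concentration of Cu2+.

n(S2O3^2-) = 0.02925 × 0.1303 = 3.811 × 10^-3 mol
n(I2) = n(S2O3^2-)/2 = 1.906 × 10^-3 mol
From the 2:1 ratio, n(Cu2+) in the aliquot = 2/1 × 1.906 × 10^-3 = 3.811 × 10^-3 mol
[Cu2+] = 3.811 × 10^-3 / 0.02023 = 0.1884 mol/L

0.1884 mol/L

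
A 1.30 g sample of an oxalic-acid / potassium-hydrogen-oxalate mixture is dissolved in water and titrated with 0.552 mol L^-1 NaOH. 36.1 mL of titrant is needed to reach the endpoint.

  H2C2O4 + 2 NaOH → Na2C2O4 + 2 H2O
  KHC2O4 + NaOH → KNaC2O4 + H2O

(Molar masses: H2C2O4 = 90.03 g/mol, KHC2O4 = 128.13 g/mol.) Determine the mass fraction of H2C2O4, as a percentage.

52.2 %

n(NaOH) = 0.0361 × 0.552 = 0.0199 mol
Let x = n(H2C2O4), y = n(KHC2O4).
Titrant: 2x + 1y = 0.0199;  mass: 90.03x + 128.13y = 1.30
Solving, x = 7.54 × 10^-3 mol, y = 4.85 × 10^-3 mol
mass of H2C2O4 = 7.54 × 10^-3 × 90.03 = 0.679 g
% H2C2O4 = 0.679 / 1.30 × 100 = 52.2 %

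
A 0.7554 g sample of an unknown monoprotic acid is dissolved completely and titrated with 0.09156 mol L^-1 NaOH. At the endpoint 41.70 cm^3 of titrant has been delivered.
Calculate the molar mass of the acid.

197.8 g/mol

n(NaOH) = 0.04170 L × 0.09156 mol/L = 3.818 × 10^-3 mol
n(HA) = 3.818 × 10^-3 mol (1:1 ratio)
M = m / n = 0.7554 g / 3.818 × 10^-3 mol = 197.8 g/mol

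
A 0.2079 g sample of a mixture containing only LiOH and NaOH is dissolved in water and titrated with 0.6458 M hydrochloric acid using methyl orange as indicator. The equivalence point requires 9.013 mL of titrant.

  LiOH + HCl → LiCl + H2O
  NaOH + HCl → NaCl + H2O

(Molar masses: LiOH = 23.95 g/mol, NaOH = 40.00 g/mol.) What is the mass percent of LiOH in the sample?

n(HCl) = 0.009013 × 0.6458 = 5.821 × 10^-3 mol
Let x = n(LiOH), y = n(NaOH).
Titrant: 1x + 1y = 5.821 × 10^-3;  mass: 23.95x + 40.00y = 0.2079
Solving, x = 1.553 × 10^-3 mol, y = 4.268 × 10^-3 mol
mass of LiOH = 1.553 × 10^-3 × 23.95 = 0.03719 g
% LiOH = 0.03719 / 0.2079 × 100 = 17.89 %

17.89 %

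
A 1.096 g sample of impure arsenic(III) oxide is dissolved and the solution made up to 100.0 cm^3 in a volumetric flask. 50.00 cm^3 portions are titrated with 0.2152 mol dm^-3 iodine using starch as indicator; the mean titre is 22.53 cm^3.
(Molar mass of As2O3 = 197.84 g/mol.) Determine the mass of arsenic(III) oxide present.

As2O3 + 2 I2 + 2 H2O → As2O5 + 4 HI
n(I2) per titration = 0.02253 × 0.2152 = 4.848 × 10^-3 mol
From the 1:2 ratio, n(As2O3) in each aliquot = 1/2 × 4.848 × 10^-3 = 2.424 × 10^-3 mol
n(As2O3) in the whole flask = 2.424 × 10^-3 × 100.0/50.00 = 4.848 × 10^-3 mol
mass of As2O3 = 4.848 × 10^-3 × 197.84 = 0.9592 g

0.9592 g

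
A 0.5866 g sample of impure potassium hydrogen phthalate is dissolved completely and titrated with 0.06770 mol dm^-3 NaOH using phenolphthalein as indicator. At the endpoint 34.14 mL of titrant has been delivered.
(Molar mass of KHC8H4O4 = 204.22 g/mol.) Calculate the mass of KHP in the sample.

KHC8H4O4 + NaOH → KNaC8H4O4 + H2O
n(NaOH) = 0.03414 L × 0.06770 mol/L = 2.311 × 10^-3 mol
n(KHC8H4O4) = 2.311 × 10^-3 mol (1:1 ratio)
mass of KHC8H4O4 = 2.311 × 10^-3 × 204.22 g/mol = 0.4720 g

0.4720 g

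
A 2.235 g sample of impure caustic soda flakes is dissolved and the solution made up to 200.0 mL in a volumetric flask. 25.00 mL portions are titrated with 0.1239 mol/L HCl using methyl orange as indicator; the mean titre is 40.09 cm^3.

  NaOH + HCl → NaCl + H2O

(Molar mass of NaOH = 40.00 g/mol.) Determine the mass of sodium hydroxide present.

1.589 g

n(HCl) per titration = 0.04009 × 0.1239 = 4.967 × 10^-3 mol
n(NaOH) in each aliquot = 4.967 × 10^-3 mol (1:1 ratio)
n(NaOH) in the whole flask = 4.967 × 10^-3 × 200.0/25.00 = 0.03974 mol
mass of NaOH = 0.03974 × 40.00 = 1.589 g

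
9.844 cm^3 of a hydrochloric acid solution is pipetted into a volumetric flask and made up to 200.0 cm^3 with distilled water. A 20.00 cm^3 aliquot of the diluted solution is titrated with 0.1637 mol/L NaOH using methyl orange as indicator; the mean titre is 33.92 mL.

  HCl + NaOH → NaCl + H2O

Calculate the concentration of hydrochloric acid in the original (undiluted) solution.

5.641 mol/L

n(NaOH) = 0.03392 × 0.1637 = 5.553 × 10^-3 mol
n(HCl) in the aliquot = 5.553 × 10^-3 mol (1:1 ratio)
[HCl]_dilute = 5.553 × 10^-3 / 0.02000 = 0.2776 mol/L
Dilution factor = 200.0 / 9.844 = 20.32
[HCl]_stock = 0.2776 × 20.32 = 5.641 mol/L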